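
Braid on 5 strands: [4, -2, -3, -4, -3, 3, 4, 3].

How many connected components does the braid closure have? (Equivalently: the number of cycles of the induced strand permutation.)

Track the strand permutation on 5 strands, starting from identity.
  step 1: s4 swaps positions 4,5 -> [1 2 3 5 4]
  step 2: s2^-1 swaps positions 2,3 -> [1 3 2 5 4]
  step 3: s3^-1 swaps positions 3,4 -> [1 3 5 2 4]
  step 4: s4^-1 swaps positions 4,5 -> [1 3 5 4 2]
  step 5: s3^-1 swaps positions 3,4 -> [1 3 4 5 2]
  step 6: s3 swaps positions 3,4 -> [1 3 5 4 2]
  step 7: s4 swaps positions 4,5 -> [1 3 5 2 4]
  step 8: s3 swaps positions 3,4 -> [1 3 2 5 4]
Final permutation (position -> original strand): [1 3 2 5 4]
Closure components = cycle count of this permutation = 3.

Answer: 3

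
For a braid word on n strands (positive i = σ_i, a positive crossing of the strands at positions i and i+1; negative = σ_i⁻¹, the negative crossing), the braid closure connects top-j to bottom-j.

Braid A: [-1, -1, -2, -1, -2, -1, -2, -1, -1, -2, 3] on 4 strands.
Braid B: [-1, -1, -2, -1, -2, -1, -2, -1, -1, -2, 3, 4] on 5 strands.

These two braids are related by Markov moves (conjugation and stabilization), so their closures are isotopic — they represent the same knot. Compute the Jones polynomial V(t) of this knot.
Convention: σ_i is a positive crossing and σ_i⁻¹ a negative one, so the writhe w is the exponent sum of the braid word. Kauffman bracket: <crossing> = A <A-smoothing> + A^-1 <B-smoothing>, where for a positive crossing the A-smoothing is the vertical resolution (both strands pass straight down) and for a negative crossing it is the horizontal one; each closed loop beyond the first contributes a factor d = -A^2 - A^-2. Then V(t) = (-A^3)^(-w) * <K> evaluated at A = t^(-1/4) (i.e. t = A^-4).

Markov-equivalent braids have isotopic closures, hence identical knot invariants. Strip the Markov moves from each word to reach a common short braid β, then compute V(t) once on β.
Braid A: s1^-1 s1^-1 s2^-1 s1^-1 s2^-1 s1^-1 s2^-1 s1^-1 s1^-1 s2^-1 s3 on 4 strands reduces by inverse Markov moves (closure unchanged at each step):
  Destabilize: the word has the form β·s3 where s3 occurs only as the final letter (β ∈ B_3); drop it and the last strand → 3 strands.
Reduced to β = s1^-1 s1^-1 s2^-1 s1^-1 s2^-1 s1^-1 s2^-1 s1^-1 s1^-1 s2^-1 on 3 strands, 10 crossings.
Braid B: s1^-1 s1^-1 s2^-1 s1^-1 s2^-1 s1^-1 s2^-1 s1^-1 s1^-1 s2^-1 s3 s4 on 5 strands reduces by inverse Markov moves (closure unchanged at each step):
  Destabilize: the word has the form β·s4 where s4 occurs only as the final letter (β ∈ B_4); drop it and the last strand → 4 strands.
  Destabilize: the word has the form β·s3 where s3 occurs only as the final letter (β ∈ B_3); drop it and the last strand → 3 strands.
Reduced to β = s1^-1 s1^-1 s2^-1 s1^-1 s2^-1 s1^-1 s2^-1 s1^-1 s1^-1 s2^-1 on 3 strands, 10 crossings.
Both give the same β = s1^-1 s1^-1 s2^-1 s1^-1 s2^-1 s1^-1 s2^-1 s1^-1 s1^-1 s2^-1 on 3 strands, so one state sum suffices:
Braid: s1^-1 s1^-1 s2^-1 s1^-1 s2^-1 s1^-1 s2^-1 s1^-1 s1^-1 s2^-1 on 3 strands, 10 crossings.
Writhe w = (#positive) - (#negative) = 0 - 10 = -10.
State-sum expansion of <K>. There are 2^10 = 1024 states.
Each crossing splits two ways (0=vertical, 1=horizontal). The state's weight is A^(#A-smoothings - #B-smoothings) * d^(loops - 1).
Tabulate the states by total A-exponent and number of loops L (A-exp: L × count):
  A^10: L=3 ×1
  A^8: L=2 ×4, L=4 ×6
  A^6: L=1 ×4, L=3 ×30, L=5 ×11
  A^4: L=2 ×48, L=4 ×65, L=6 ×7
  A^2: L=1 ×24, L=3 ×140, L=5 ×45, L=7 ×1
  A^0: L=2 ×129, L=4 ×117, L=6 ×6
  A^-2: L=1 ×43, L=3 ×151, L=5 ×16
  A^-4: L=2 ×96, L=4 ×24
  A^-6: L=1 ×24, L=3 ×21
  A^-8: L=2 ×10
  A^-10: L=3 ×1
Each group contributes A^e * Σ count * d^(L-1):
Powers of d = -A^2 - A^-2: d^2 = A^4 + 2 + A^-4; d^3 = -A^6 - 3*A^2 - 3*A^-2 - A^-6; d^4 = A^8 + 4*A^4 + 6 + 4*A^-4 + A^-8; d^5 = -A^10 - 5*A^6 - 10*A^2 - 10*A^-2 - 5*A^-6 - A^-10; d^6 = A^12 + 6*A^8 + 15*A^4 + 20 + 15*A^-4 + 6*A^-8 + A^-12.
  A^10 * (d^2) = A^14 + 2*A^10 + A^6
  A^8 * (4*d + 6*d^3) = -6*A^14 - 22*A^10 - 22*A^6 - 6*A^2
  A^6 * (4 + 30*d^2 + 11*d^4) = 11*A^14 + 74*A^10 + 130*A^6 + 74*A^2 + 11*A^-2
  A^4 * (48*d + 65*d^3 + 7*d^5) = -7*A^14 - 100*A^10 - 313*A^6 - 313*A^2 - 100*A^-2 - 7*A^-6
  A^2 * (24 + 140*d^2 + 45*d^4 + d^6) = A^14 + 51*A^10 + 335*A^6 + 594*A^2 + 335*A^-2 + 51*A^-6 + A^-10
  A^0 * (129*d + 117*d^3 + 6*d^5) = -6*A^10 - 147*A^6 - 540*A^2 - 540*A^-2 - 147*A^-6 - 6*A^-10
  A^-2 * (43 + 151*d^2 + 16*d^4) = 16*A^6 + 215*A^2 + 441*A^-2 + 215*A^-6 + 16*A^-10
  A^-4 * (96*d + 24*d^3) = -24*A^2 - 168*A^-2 - 168*A^-6 - 24*A^-10
  A^-6 * (24 + 21*d^2) = 21*A^-2 + 66*A^-6 + 21*A^-10
  A^-8 * (10*d) = -10*A^-6 - 10*A^-10
  A^-10 * (d^2) = A^-6 + 2*A^-10 + A^-14
Summing the groups: <K> = -A^10 + A^-6 + A^-14
Normalise by the writhe: (-A^3)^(-w) = (-A^3)^(10) = A^30, so f(A) = A^30 * <K> = -A^40 + A^24 + A^16.
Substitute A = t^(-1/4), i.e. A^e → t^(-e/4): V(t) = t^-4 + t^-6 - t^-10

Answer: t^-4 + t^-6 - t^-10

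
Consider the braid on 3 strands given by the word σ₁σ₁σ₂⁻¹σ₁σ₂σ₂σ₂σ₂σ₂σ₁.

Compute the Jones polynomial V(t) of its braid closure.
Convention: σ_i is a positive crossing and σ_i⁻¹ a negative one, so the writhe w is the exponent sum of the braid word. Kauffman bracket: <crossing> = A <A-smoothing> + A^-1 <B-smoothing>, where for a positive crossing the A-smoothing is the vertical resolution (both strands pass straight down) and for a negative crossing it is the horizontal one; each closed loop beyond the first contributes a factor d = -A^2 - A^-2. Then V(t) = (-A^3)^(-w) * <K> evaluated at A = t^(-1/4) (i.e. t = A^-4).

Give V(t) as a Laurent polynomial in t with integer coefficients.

Braid: s1 s1 s2^-1 s1 s2 s2 s2 s2 s2 s1 on 3 strands, 10 crossings.
Writhe w = (#positive) - (#negative) = 9 - 1 = 8.
Enumerate smoothing states for the bracket polynomial. There are 2^10 = 1024 states.
Smooth each crossing (0=||, 1=⌣⌢); contribution A^(Σ sign_k(1-2s_k)) * d^(L-1).
Tabulate the states by total A-exponent and number of loops L (A-exp: L × count):
  A^10: L=2 ×1
  A^8: L=1 ×4, L=3 ×6
  A^6: L=2 ×35, L=4 ×10
  A^4: L=1 ×35, L=3 ×75, L=5 ×10
  A^2: L=2 ×115, L=4 ×90, L=6 ×5
  A^0: L=3 ×185, L=5 ×66, L=7 ×1
  A^-2: L=4 ×180, L=6 ×30
  A^-4: L=5 ×112, L=7 ×8
  A^-6: L=6 ×44, L=8 ×1
  A^-8: L=7 ×10
  A^-10: L=8 ×1
Each group contributes A^e * Σ count * d^(L-1):
Powers of d = -A^2 - A^-2: d^2 = A^4 + 2 + A^-4; d^3 = -A^6 - 3*A^2 - 3*A^-2 - A^-6; d^4 = A^8 + 4*A^4 + 6 + 4*A^-4 + A^-8; d^5 = -A^10 - 5*A^6 - 10*A^2 - 10*A^-2 - 5*A^-6 - A^-10; d^6 = A^12 + 6*A^8 + 15*A^4 + 20 + 15*A^-4 + 6*A^-8 + A^-12; d^7 = -A^14 - 7*A^10 - 21*A^6 - 35*A^2 - 35*A^-2 - 21*A^-6 - 7*A^-10 - A^-14.
  A^10 * (d) = -A^12 - A^8
  A^8 * (4 + 6*d^2) = 6*A^12 + 16*A^8 + 6*A^4
  A^6 * (35*d + 10*d^3) = -10*A^12 - 65*A^8 - 65*A^4 - 10
  A^4 * (35 + 75*d^2 + 10*d^4) = 10*A^12 + 115*A^8 + 245*A^4 + 115 + 10*A^-4
  A^2 * (115*d + 90*d^3 + 5*d^5) = -5*A^12 - 115*A^8 - 435*A^4 - 435 - 115*A^-4 - 5*A^-8
  A^0 * (185*d^2 + 66*d^4 + d^6) = A^12 + 72*A^8 + 464*A^4 + 786 + 464*A^-4 + 72*A^-8 + A^-12
  A^-2 * (180*d^3 + 30*d^5) = -30*A^8 - 330*A^4 - 840 - 840*A^-4 - 330*A^-8 - 30*A^-12
  A^-4 * (112*d^4 + 8*d^6) = 8*A^8 + 160*A^4 + 568 + 832*A^-4 + 568*A^-8 + 160*A^-12 + 8*A^-16
  A^-6 * (44*d^5 + d^7) = -A^8 - 51*A^4 - 241 - 475*A^-4 - 475*A^-8 - 241*A^-12 - 51*A^-16 - A^-20
  A^-8 * (10*d^6) = 10*A^4 + 60 + 150*A^-4 + 200*A^-8 + 150*A^-12 + 60*A^-16 + 10*A^-20
  A^-10 * (d^7) = -A^4 - 7 - 21*A^-4 - 35*A^-8 - 35*A^-12 - 21*A^-16 - 7*A^-20 - A^-24
Summing the groups: <K> = A^12 - A^8 + 3*A^4 - 4 + 5*A^-4 - 5*A^-8 + 5*A^-12 - 4*A^-16 + 2*A^-20 - A^-24
Normalise by the writhe: (-A^3)^(-w) = (-A^3)^(-8) = A^-24, so f(A) = A^-24 * <K> = A^-12 - A^-16 + 3*A^-20 - 4*A^-24 + 5*A^-28 - 5*A^-32 + 5*A^-36 - 4*A^-40 + 2*A^-44 - A^-48.
Substitute A = t^(-1/4), i.e. A^e → t^(-e/4): V(t) = -t^12 + 2*t^11 - 4*t^10 + 5*t^9 - 5*t^8 + 5*t^7 - 4*t^6 + 3*t^5 - t^4 + t^3

Answer: -t^12 + 2*t^11 - 4*t^10 + 5*t^9 - 5*t^8 + 5*t^7 - 4*t^6 + 3*t^5 - t^4 + t^3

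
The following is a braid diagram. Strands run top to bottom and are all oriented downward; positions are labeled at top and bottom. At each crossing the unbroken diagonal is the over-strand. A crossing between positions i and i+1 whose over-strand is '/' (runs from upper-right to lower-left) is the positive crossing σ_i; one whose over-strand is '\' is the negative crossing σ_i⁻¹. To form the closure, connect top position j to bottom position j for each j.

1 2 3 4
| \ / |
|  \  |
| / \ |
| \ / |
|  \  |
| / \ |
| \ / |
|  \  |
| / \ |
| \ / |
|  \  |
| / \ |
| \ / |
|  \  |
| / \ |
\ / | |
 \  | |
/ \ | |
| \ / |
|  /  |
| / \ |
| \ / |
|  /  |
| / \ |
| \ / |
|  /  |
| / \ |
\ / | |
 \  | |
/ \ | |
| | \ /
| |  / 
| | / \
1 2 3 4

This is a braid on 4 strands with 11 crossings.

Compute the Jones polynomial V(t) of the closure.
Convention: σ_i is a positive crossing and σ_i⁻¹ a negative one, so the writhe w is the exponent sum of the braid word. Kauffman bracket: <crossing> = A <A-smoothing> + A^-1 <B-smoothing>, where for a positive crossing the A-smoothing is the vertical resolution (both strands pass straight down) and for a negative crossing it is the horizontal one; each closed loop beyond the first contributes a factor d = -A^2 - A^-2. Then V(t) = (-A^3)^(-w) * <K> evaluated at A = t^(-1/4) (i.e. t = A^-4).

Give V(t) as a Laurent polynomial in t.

-1 + 2*t^-1 - 2*t^-2 + 4*t^-3 - 3*t^-4 + 3*t^-5 - 2*t^-6 + t^-7 - t^-8

Derivation:
Reading the diagram top to bottom ('/'-over between positions i,i+1 = s_i, '\'-over = s_i^-1): braid word = s2^-1 s2^-1 s2^-1 s2^-1 s2^-1 s1^-1 s2 s2 s2 s1^-1 s3.
The presented braid s2^-1 s2^-1 s2^-1 s2^-1 s2^-1 s1^-1 s2 s2 s2 s1^-1 s3 on 4 strands reduces by inverse Markov moves (closure unchanged at each step):
  Destabilize: the word has the form β·s3 where s3 occurs only as the final letter (β ∈ B_3); drop it and the last strand → 3 strands.
Reduced to β = s2^-1 s2^-1 s2^-1 s2^-1 s2^-1 s1^-1 s2 s2 s2 s1^-1 on 3 strands, 10 crossings.
Compute on β:
Braid: s2^-1 s2^-1 s2^-1 s2^-1 s2^-1 s1^-1 s2 s2 s2 s1^-1 on 3 strands, 10 crossings.
Writhe w = (#positive) - (#negative) = 3 - 7 = -4.
Enumerate smoothing states for the bracket polynomial. There are 2^10 = 1024 states.
Smooth each crossing (0=||, 1=⌣⌢); contribution A^(Σ sign_k(1-2s_k)) * d^(L-1).
Tabulate the states by total A-exponent and number of loops L (A-exp: L × count):
  A^10: L=6 ×1
  A^8: L=5 ×10
  A^6: L=4 ×35, L=6 ×10
  A^4: L=3 ×60, L=5 ×50, L=7 ×10
  A^2: L=2 ×55, L=4 ×100, L=6 ×50, L=8 ×5
  A^0: L=1 ×25, L=3 ×101, L=5 ×100, L=7 ×25, L=9 ×1
  A^-2: L=2 ×55, L=4 ×100, L=6 ×50, L=8 ×5
  A^-4: L=1 ×6, L=3 ×54, L=5 ×50, L=7 ×10
  A^-6: L=2 ×9, L=4 ×26, L=6 ×10
  A^-8: L=3 ×5, L=5 ×5
  A^-10: L=4 ×1
Each group contributes A^e * Σ count * d^(L-1):
Powers of d = -A^2 - A^-2: d^2 = A^4 + 2 + A^-4; d^3 = -A^6 - 3*A^2 - 3*A^-2 - A^-6; d^4 = A^8 + 4*A^4 + 6 + 4*A^-4 + A^-8; d^5 = -A^10 - 5*A^6 - 10*A^2 - 10*A^-2 - 5*A^-6 - A^-10; d^6 = A^12 + 6*A^8 + 15*A^4 + 20 + 15*A^-4 + 6*A^-8 + A^-12; d^7 = -A^14 - 7*A^10 - 21*A^6 - 35*A^2 - 35*A^-2 - 21*A^-6 - 7*A^-10 - A^-14; d^8 = A^16 + 8*A^12 + 28*A^8 + 56*A^4 + 70 + 56*A^-4 + 28*A^-8 + 8*A^-12 + A^-16.
  A^10 * (d^5) = -A^20 - 5*A^16 - 10*A^12 - 10*A^8 - 5*A^4 - 1
  A^8 * (10*d^4) = 10*A^16 + 40*A^12 + 60*A^8 + 40*A^4 + 10
  A^6 * (35*d^3 + 10*d^5) = -10*A^16 - 85*A^12 - 205*A^8 - 205*A^4 - 85 - 10*A^-4
  A^4 * (60*d^2 + 50*d^4 + 10*d^6) = 10*A^16 + 110*A^12 + 410*A^8 + 620*A^4 + 410 + 110*A^-4 + 10*A^-8
  A^2 * (55*d + 100*d^3 + 50*d^5 + 5*d^7) = -5*A^16 - 85*A^12 - 455*A^8 - 1030*A^4 - 1030 - 455*A^-4 - 85*A^-8 - 5*A^-12
  A^0 * (25 + 101*d^2 + 100*d^4 + 25*d^6 + d^8) = A^16 + 33*A^12 + 278*A^8 + 932*A^4 + 1397 + 932*A^-4 + 278*A^-8 + 33*A^-12 + A^-16
  A^-2 * (55*d + 100*d^3 + 50*d^5 + 5*d^7) = -5*A^12 - 85*A^8 - 455*A^4 - 1030 - 1030*A^-4 - 455*A^-8 - 85*A^-12 - 5*A^-16
  A^-4 * (6 + 54*d^2 + 50*d^4 + 10*d^6) = 10*A^8 + 110*A^4 + 404 + 614*A^-4 + 404*A^-8 + 110*A^-12 + 10*A^-16
  A^-6 * (9*d + 26*d^3 + 10*d^5) = -10*A^4 - 76 - 187*A^-4 - 187*A^-8 - 76*A^-12 - 10*A^-16
  A^-8 * (5*d^2 + 5*d^4) = 5 + 25*A^-4 + 40*A^-8 + 25*A^-12 + 5*A^-16
  A^-10 * (d^3) = -A^-4 - 3*A^-8 - 3*A^-12 - A^-16
Summing the groups: <K> = -A^20 + A^16 - 2*A^12 + 3*A^8 - 3*A^4 + 4 - 2*A^-4 + 2*A^-8 - A^-12
Normalise by the writhe: (-A^3)^(-w) = (-A^3)^(4) = A^12, so f(A) = A^12 * <K> = -A^32 + A^28 - 2*A^24 + 3*A^20 - 3*A^16 + 4*A^12 - 2*A^8 + 2*A^4 - 1.
Substitute A = t^(-1/4), i.e. A^e → t^(-e/4): V(t) = -1 + 2*t^-1 - 2*t^-2 + 4*t^-3 - 3*t^-4 + 3*t^-5 - 2*t^-6 + t^-7 - t^-8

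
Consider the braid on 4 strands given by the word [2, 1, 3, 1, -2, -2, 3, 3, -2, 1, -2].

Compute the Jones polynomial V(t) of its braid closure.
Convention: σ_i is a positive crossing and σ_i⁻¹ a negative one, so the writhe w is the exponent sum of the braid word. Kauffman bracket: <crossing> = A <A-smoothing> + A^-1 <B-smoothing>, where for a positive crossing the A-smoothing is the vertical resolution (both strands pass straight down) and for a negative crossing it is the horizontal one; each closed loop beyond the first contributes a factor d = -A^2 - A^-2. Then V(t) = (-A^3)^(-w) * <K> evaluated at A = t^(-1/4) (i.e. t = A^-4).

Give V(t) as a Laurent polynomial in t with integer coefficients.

t^7 - 3*t^6 + 4*t^5 - 6*t^4 + 7*t^3 - 6*t^2 + 6*t - 3 + 2*t^-1 - t^-2

Derivation:
The presented braid s2 s1 s3 s1 s2^-1 s2^-1 s3 s3 s2^-1 s1 s2^-1 on 4 strands reduces by inverse Markov moves (closure unchanged at each step):
  Deconjugate: the word is γ·β·γ⁻¹ with γ = s2 (prefix) and γ⁻¹ = s2^-1 (suffix); strip both.
Reduced to β = s1 s3 s1 s2^-1 s2^-1 s3 s3 s2^-1 s1 on 4 strands, 9 crossings.
Compute on β:
Braid: s1 s3 s1 s2^-1 s2^-1 s3 s3 s2^-1 s1 on 4 strands, 9 crossings.
Writhe w = (#positive) - (#negative) = 6 - 3 = 3.
State-sum expansion of <K>. There are 2^9 = 512 states.
For each crossing: s=0 is the vertical smoothing, s=1 horizontal. Crossing k contributes A^(sign_k * (1 - 2*s_k)); loop factor d = -A^2 - A^-2.
Tabulate the states by total A-exponent and number of loops L (A-exp: L × count):
  A^9: L=5 ×1
  A^7: L=4 ×9
  A^5: L=3 ×32, L=5 ×4
  A^3: L=2 ×55, L=4 ×28, L=6 ×1
  A^1: L=1 ×39, L=3 ×77, L=5 ×10
  A^-1: L=2 ×81, L=4 ×44, L=6 ×1
  A^-3: L=3 ×73, L=5 ×11
  A^-5: L=4 ×35, L=6 ×1
  A^-7: L=5 ×9
  A^-9: L=6 ×1
Each group contributes A^e * Σ count * d^(L-1):
Powers of d = -A^2 - A^-2: d^2 = A^4 + 2 + A^-4; d^3 = -A^6 - 3*A^2 - 3*A^-2 - A^-6; d^4 = A^8 + 4*A^4 + 6 + 4*A^-4 + A^-8; d^5 = -A^10 - 5*A^6 - 10*A^2 - 10*A^-2 - 5*A^-6 - A^-10.
  A^9 * (d^4) = A^17 + 4*A^13 + 6*A^9 + 4*A^5 + A
  A^7 * (9*d^3) = -9*A^13 - 27*A^9 - 27*A^5 - 9*A
  A^5 * (32*d^2 + 4*d^4) = 4*A^13 + 48*A^9 + 88*A^5 + 48*A + 4*A^-3
  A^3 * (55*d + 28*d^3 + d^5) = -A^13 - 33*A^9 - 149*A^5 - 149*A - 33*A^-3 - A^-7
  A^1 * (39 + 77*d^2 + 10*d^4) = 10*A^9 + 117*A^5 + 253*A + 117*A^-3 + 10*A^-7
  A^-1 * (81*d + 44*d^3 + d^5) = -A^9 - 49*A^5 - 223*A - 223*A^-3 - 49*A^-7 - A^-11
  A^-3 * (73*d^2 + 11*d^4) = 11*A^5 + 117*A + 212*A^-3 + 117*A^-7 + 11*A^-11
  A^-5 * (35*d^3 + d^5) = -A^5 - 40*A - 115*A^-3 - 115*A^-7 - 40*A^-11 - A^-15
  A^-7 * (9*d^4) = 9*A + 36*A^-3 + 54*A^-7 + 36*A^-11 + 9*A^-15
  A^-9 * (d^5) = -A - 5*A^-3 - 10*A^-7 - 10*A^-11 - 5*A^-15 - A^-19
Summing the groups: <K> = A^17 - 2*A^13 + 3*A^9 - 6*A^5 + 6*A - 7*A^-3 + 6*A^-7 - 4*A^-11 + 3*A^-15 - A^-19
Normalise by the writhe: (-A^3)^(-w) = (-A^3)^(-3) = -A^-9, so f(A) = -A^-9 * <K> = -A^8 + 2*A^4 - 3 + 6*A^-4 - 6*A^-8 + 7*A^-12 - 6*A^-16 + 4*A^-20 - 3*A^-24 + A^-28.
Substitute A = t^(-1/4), i.e. A^e → t^(-e/4): V(t) = t^7 - 3*t^6 + 4*t^5 - 6*t^4 + 7*t^3 - 6*t^2 + 6*t - 3 + 2*t^-1 - t^-2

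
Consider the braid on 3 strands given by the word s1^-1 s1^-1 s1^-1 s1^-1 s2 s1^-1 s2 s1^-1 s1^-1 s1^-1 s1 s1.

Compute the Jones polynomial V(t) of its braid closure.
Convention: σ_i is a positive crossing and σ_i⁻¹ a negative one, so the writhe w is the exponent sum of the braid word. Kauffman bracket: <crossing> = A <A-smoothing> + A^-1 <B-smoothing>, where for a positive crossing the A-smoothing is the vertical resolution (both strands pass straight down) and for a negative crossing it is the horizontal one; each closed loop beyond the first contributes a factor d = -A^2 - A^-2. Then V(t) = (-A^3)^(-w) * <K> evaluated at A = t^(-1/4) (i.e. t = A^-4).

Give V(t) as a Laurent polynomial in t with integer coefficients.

The presented braid s1^-1 s1^-1 s1^-1 s1^-1 s2 s1^-1 s2 s1^-1 s1^-1 s1^-1 s1 s1 on 3 strands reduces by inverse Markov moves (closure unchanged at each step):
  Deconjugate: the word is γ·β·γ⁻¹ with γ = s1^-1 s1^-1 (prefix) and γ⁻¹ = s1 s1 (suffix); strip both.
Reduced to β = s1^-1 s1^-1 s2 s1^-1 s2 s1^-1 s1^-1 s1^-1 on 3 strands, 8 crossings.
Compute on β:
Braid: s1^-1 s1^-1 s2 s1^-1 s2 s1^-1 s1^-1 s1^-1 on 3 strands, 8 crossings.
Writhe w = (#positive) - (#negative) = 2 - 6 = -4.
Enumerate smoothing states for the bracket polynomial. There are 2^8 = 256 states.
For each crossing: s=0 is the vertical smoothing, s=1 horizontal. Crossing k contributes A^(sign_k * (1 - 2*s_k)); loop factor d = -A^2 - A^-2.
Tabulate the states by total A-exponent and number of loops L (A-exp: L × count):
  A^8: L=7 ×1
  A^6: L=6 ×8
  A^4: L=5 ×28
  A^2: L=4 ×55, L=6 ×1
  A^0: L=3 ×65, L=5 ×5
  A^-2: L=2 ×46, L=4 ×10
  A^-4: L=1 ×17, L=3 ×11
  A^-6: L=2 ×8
  A^-8: L=3 ×1
Each group contributes A^e * Σ count * d^(L-1):
Powers of d = -A^2 - A^-2: d^2 = A^4 + 2 + A^-4; d^3 = -A^6 - 3*A^2 - 3*A^-2 - A^-6; d^4 = A^8 + 4*A^4 + 6 + 4*A^-4 + A^-8; d^5 = -A^10 - 5*A^6 - 10*A^2 - 10*A^-2 - 5*A^-6 - A^-10; d^6 = A^12 + 6*A^8 + 15*A^4 + 20 + 15*A^-4 + 6*A^-8 + A^-12.
  A^8 * (d^6) = A^20 + 6*A^16 + 15*A^12 + 20*A^8 + 15*A^4 + 6 + A^-4
  A^6 * (8*d^5) = -8*A^16 - 40*A^12 - 80*A^8 - 80*A^4 - 40 - 8*A^-4
  A^4 * (28*d^4) = 28*A^12 + 112*A^8 + 168*A^4 + 112 + 28*A^-4
  A^2 * (55*d^3 + d^5) = -A^12 - 60*A^8 - 175*A^4 - 175 - 60*A^-4 - A^-8
  A^0 * (65*d^2 + 5*d^4) = 5*A^8 + 85*A^4 + 160 + 85*A^-4 + 5*A^-8
  A^-2 * (46*d + 10*d^3) = -10*A^4 - 76 - 76*A^-4 - 10*A^-8
  A^-4 * (17 + 11*d^2) = 11 + 39*A^-4 + 11*A^-8
  A^-6 * (8*d) = -8*A^-4 - 8*A^-8
  A^-8 * (d^2) = A^-4 + 2*A^-8 + A^-12
Summing the groups: <K> = A^20 - 2*A^16 + 2*A^12 - 3*A^8 + 3*A^4 - 2 + 2*A^-4 - A^-8 + A^-12
Normalise by the writhe: (-A^3)^(-w) = (-A^3)^(4) = A^12, so f(A) = A^12 * <K> = A^32 - 2*A^28 + 2*A^24 - 3*A^20 + 3*A^16 - 2*A^12 + 2*A^8 - A^4 + 1.
Substitute A = t^(-1/4), i.e. A^e → t^(-e/4): V(t) = 1 - t^-1 + 2*t^-2 - 2*t^-3 + 3*t^-4 - 3*t^-5 + 2*t^-6 - 2*t^-7 + t^-8

Answer: 1 - t^-1 + 2*t^-2 - 2*t^-3 + 3*t^-4 - 3*t^-5 + 2*t^-6 - 2*t^-7 + t^-8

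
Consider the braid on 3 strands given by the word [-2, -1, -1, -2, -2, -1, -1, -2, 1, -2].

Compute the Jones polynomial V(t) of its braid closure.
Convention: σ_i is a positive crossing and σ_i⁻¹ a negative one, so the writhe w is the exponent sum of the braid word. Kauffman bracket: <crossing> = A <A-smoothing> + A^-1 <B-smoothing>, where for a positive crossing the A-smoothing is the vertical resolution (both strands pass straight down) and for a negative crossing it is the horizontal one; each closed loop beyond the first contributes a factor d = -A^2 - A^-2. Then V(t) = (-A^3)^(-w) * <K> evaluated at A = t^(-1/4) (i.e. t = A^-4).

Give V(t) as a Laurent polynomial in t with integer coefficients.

t^-3 + t^-6 - t^-7 + t^-8 - t^-9 + t^-10 - t^-11

Derivation:
Braid: s2^-1 s1^-1 s1^-1 s2^-1 s2^-1 s1^-1 s1^-1 s2^-1 s1 s2^-1 on 3 strands, 10 crossings.
Writhe w = (#positive) - (#negative) = 1 - 9 = -8.
State-sum expansion of <K>. There are 2^10 = 1024 states.
For each crossing: s=0 is the vertical smoothing, s=1 horizontal. Crossing k contributes A^(sign_k * (1 - 2*s_k)); loop factor d = -A^2 - A^-2.
Tabulate the states by total A-exponent and number of loops L (A-exp: L × count):
  A^10: L=6 ×1
  A^8: L=5 ×10
  A^6: L=4 ×41, L=6 ×4
  A^4: L=3 ×86, L=5 ×34
  A^2: L=2 ×92, L=4 ×114, L=6 ×4
  A^0: L=1 ×40, L=3 ×185, L=5 ×27
  A^-2: L=2 ×142, L=4 ×67, L=6 ×1
  A^-4: L=1 ×40, L=3 ×76, L=5 ×4
  A^-6: L=2 ×39, L=4 ×6
  A^-8: L=1 ×5, L=3 ×5
  A^-10: L=2 ×1
Each group contributes A^e * Σ count * d^(L-1):
Powers of d = -A^2 - A^-2: d^2 = A^4 + 2 + A^-4; d^3 = -A^6 - 3*A^2 - 3*A^-2 - A^-6; d^4 = A^8 + 4*A^4 + 6 + 4*A^-4 + A^-8; d^5 = -A^10 - 5*A^6 - 10*A^2 - 10*A^-2 - 5*A^-6 - A^-10.
  A^10 * (d^5) = -A^20 - 5*A^16 - 10*A^12 - 10*A^8 - 5*A^4 - 1
  A^8 * (10*d^4) = 10*A^16 + 40*A^12 + 60*A^8 + 40*A^4 + 10
  A^6 * (41*d^3 + 4*d^5) = -4*A^16 - 61*A^12 - 163*A^8 - 163*A^4 - 61 - 4*A^-4
  A^4 * (86*d^2 + 34*d^4) = 34*A^12 + 222*A^8 + 376*A^4 + 222 + 34*A^-4
  A^2 * (92*d + 114*d^3 + 4*d^5) = -4*A^12 - 134*A^8 - 474*A^4 - 474 - 134*A^-4 - 4*A^-8
  A^0 * (40 + 185*d^2 + 27*d^4) = 27*A^8 + 293*A^4 + 572 + 293*A^-4 + 27*A^-8
  A^-2 * (142*d + 67*d^3 + d^5) = -A^8 - 72*A^4 - 353 - 353*A^-4 - 72*A^-8 - A^-12
  A^-4 * (40 + 76*d^2 + 4*d^4) = 4*A^4 + 92 + 216*A^-4 + 92*A^-8 + 4*A^-12
  A^-6 * (39*d + 6*d^3) = -6 - 57*A^-4 - 57*A^-8 - 6*A^-12
  A^-8 * (5 + 5*d^2) = 5*A^-4 + 15*A^-8 + 5*A^-12
  A^-10 * (d) = -A^-8 - A^-12
Summing the groups: <K> = -A^20 + A^16 - A^12 + A^8 - A^4 + 1 + A^-12
Normalise by the writhe: (-A^3)^(-w) = (-A^3)^(8) = A^24, so f(A) = A^24 * <K> = -A^44 + A^40 - A^36 + A^32 - A^28 + A^24 + A^12.
Substitute A = t^(-1/4), i.e. A^e → t^(-e/4): V(t) = t^-3 + t^-6 - t^-7 + t^-8 - t^-9 + t^-10 - t^-11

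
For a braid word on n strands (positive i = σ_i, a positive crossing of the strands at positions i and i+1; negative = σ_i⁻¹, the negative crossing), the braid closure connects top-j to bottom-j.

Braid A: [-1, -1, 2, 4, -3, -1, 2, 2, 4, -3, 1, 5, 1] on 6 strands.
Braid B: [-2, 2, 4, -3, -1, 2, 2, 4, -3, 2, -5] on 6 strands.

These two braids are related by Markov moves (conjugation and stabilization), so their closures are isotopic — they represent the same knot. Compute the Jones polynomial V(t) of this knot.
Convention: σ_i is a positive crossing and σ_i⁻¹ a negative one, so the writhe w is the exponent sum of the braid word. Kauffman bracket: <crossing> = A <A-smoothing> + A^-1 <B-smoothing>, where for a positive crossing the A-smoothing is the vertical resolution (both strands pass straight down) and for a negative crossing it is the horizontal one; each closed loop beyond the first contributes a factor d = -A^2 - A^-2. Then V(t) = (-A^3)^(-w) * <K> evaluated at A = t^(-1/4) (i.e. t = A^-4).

Markov-equivalent braids have isotopic closures, hence identical knot invariants. Strip the Markov moves from each word to reach a common short braid β, then compute V(t) once on β.
Braid A: s1^-1 s1^-1 s2 s4 s3^-1 s1^-1 s2 s2 s4 s3^-1 s1 s5 s1 on 6 strands reduces by inverse Markov moves (closure unchanged at each step):
  Deconjugate: the word is γ·β·γ⁻¹ with γ = s1^-1 (prefix) and γ⁻¹ = s1 (suffix); strip both.
  Destabilize: the word has the form β·s5 where s5 occurs only as the final letter (β ∈ B_5); drop it and the last strand → 5 strands.
  Deconjugate: the word is γ·β·γ⁻¹ with γ = s1^-1 (prefix) and γ⁻¹ = s1 (suffix); strip both.
Reduced to β = s2 s4 s3^-1 s1^-1 s2 s2 s4 s3^-1 on 5 strands, 8 crossings.
Braid B: s2^-1 s2 s4 s3^-1 s1^-1 s2 s2 s4 s3^-1 s2 s5^-1 on 6 strands reduces by inverse Markov moves (closure unchanged at each step):
  Destabilize: the word has the form β·s5^-1 where s5^-1 occurs only as the final letter (β ∈ B_5); drop it and the last strand → 5 strands.
  Deconjugate: the word is γ·β·γ⁻¹ with γ = s2^-1 (prefix) and γ⁻¹ = s2 (suffix); strip both.
Reduced to β = s2 s4 s3^-1 s1^-1 s2 s2 s4 s3^-1 on 5 strands, 8 crossings.
Both give the same β = s2 s4 s3^-1 s1^-1 s2 s2 s4 s3^-1 on 5 strands, so one state sum suffices:
Braid: s2 s4 s3^-1 s1^-1 s2 s2 s4 s3^-1 on 5 strands, 8 crossings.
Writhe w = (#positive) - (#negative) = 5 - 3 = 2.
State-sum expansion of <K>. There are 2^8 = 256 states.
Each crossing splits two ways (0=vertical, 1=horizontal). The state's weight is A^(#A-smoothings - #B-smoothings) * d^(loops - 1).
Tabulate the states by total A-exponent and number of loops L (A-exp: L × count):
  A^8: L=4 ×1
  A^6: L=3 ×7, L=5 ×1
  A^4: L=2 ×19, L=4 ×9
  A^2: L=1 ×19, L=3 ×35, L=5 ×2
  A^0: L=2 ×48, L=4 ×22
  A^-2: L=3 ×49, L=5 ×7
  A^-4: L=4 ×27, L=6 ×1
  A^-6: L=5 ×8
  A^-8: L=6 ×1
Each group contributes A^e * Σ count * d^(L-1):
Powers of d = -A^2 - A^-2: d^2 = A^4 + 2 + A^-4; d^3 = -A^6 - 3*A^2 - 3*A^-2 - A^-6; d^4 = A^8 + 4*A^4 + 6 + 4*A^-4 + A^-8; d^5 = -A^10 - 5*A^6 - 10*A^2 - 10*A^-2 - 5*A^-6 - A^-10.
  A^8 * (d^3) = -A^14 - 3*A^10 - 3*A^6 - A^2
  A^6 * (7*d^2 + d^4) = A^14 + 11*A^10 + 20*A^6 + 11*A^2 + A^-2
  A^4 * (19*d + 9*d^3) = -9*A^10 - 46*A^6 - 46*A^2 - 9*A^-2
  A^2 * (19 + 35*d^2 + 2*d^4) = 2*A^10 + 43*A^6 + 101*A^2 + 43*A^-2 + 2*A^-6
  A^0 * (48*d + 22*d^3) = -22*A^6 - 114*A^2 - 114*A^-2 - 22*A^-6
  A^-2 * (49*d^2 + 7*d^4) = 7*A^6 + 77*A^2 + 140*A^-2 + 77*A^-6 + 7*A^-10
  A^-4 * (27*d^3 + d^5) = -A^6 - 32*A^2 - 91*A^-2 - 91*A^-6 - 32*A^-10 - A^-14
  A^-6 * (8*d^4) = 8*A^2 + 32*A^-2 + 48*A^-6 + 32*A^-10 + 8*A^-14
  A^-8 * (d^5) = -A^2 - 5*A^-2 - 10*A^-6 - 10*A^-10 - 5*A^-14 - A^-18
Summing the groups: <K> = A^10 - 2*A^6 + 3*A^2 - 3*A^-2 + 4*A^-6 - 3*A^-10 + 2*A^-14 - A^-18
Normalise by the writhe: (-A^3)^(-w) = (-A^3)^(-2) = A^-6, so f(A) = A^-6 * <K> = A^4 - 2 + 3*A^-4 - 3*A^-8 + 4*A^-12 - 3*A^-16 + 2*A^-20 - A^-24.
Substitute A = t^(-1/4), i.e. A^e → t^(-e/4): V(t) = -t^6 + 2*t^5 - 3*t^4 + 4*t^3 - 3*t^2 + 3*t - 2 + t^-1

Answer: -t^6 + 2*t^5 - 3*t^4 + 4*t^3 - 3*t^2 + 3*t - 2 + t^-1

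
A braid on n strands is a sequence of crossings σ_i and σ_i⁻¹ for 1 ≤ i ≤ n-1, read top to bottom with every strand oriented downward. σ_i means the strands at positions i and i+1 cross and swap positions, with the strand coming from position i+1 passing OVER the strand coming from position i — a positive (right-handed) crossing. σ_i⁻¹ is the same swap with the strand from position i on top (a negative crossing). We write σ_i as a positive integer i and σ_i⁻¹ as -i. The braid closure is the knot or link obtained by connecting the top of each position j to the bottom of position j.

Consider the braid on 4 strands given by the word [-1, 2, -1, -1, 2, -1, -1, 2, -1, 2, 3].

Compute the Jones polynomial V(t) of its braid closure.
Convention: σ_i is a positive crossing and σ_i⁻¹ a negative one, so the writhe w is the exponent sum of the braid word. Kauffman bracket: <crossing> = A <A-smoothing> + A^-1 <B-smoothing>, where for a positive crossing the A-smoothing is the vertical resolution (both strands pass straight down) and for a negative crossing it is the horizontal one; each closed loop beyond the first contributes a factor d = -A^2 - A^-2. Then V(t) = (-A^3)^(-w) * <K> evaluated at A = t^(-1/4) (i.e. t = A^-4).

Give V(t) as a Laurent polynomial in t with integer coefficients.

t^3 - 4*t^2 + 8*t - 11 + 15*t^-1 - 16*t^-2 + 15*t^-3 - 12*t^-4 + 8*t^-5 - 4*t^-6 + t^-7

Derivation:
The presented braid s1^-1 s2 s1^-1 s1^-1 s2 s1^-1 s1^-1 s2 s1^-1 s2 s3 on 4 strands reduces by inverse Markov moves (closure unchanged at each step):
  Destabilize: the word has the form β·s3 where s3 occurs only as the final letter (β ∈ B_3); drop it and the last strand → 3 strands.
Reduced to β = s1^-1 s2 s1^-1 s1^-1 s2 s1^-1 s1^-1 s2 s1^-1 s2 on 3 strands, 10 crossings.
Compute on β:
Braid: s1^-1 s2 s1^-1 s1^-1 s2 s1^-1 s1^-1 s2 s1^-1 s2 on 3 strands, 10 crossings.
Writhe w = (#positive) - (#negative) = 4 - 6 = -2.
Computing the Kauffman bracket via state sum. There are 2^10 = 1024 states.
Smooth each crossing (0=||, 1=⌣⌢); contribution A^(Σ sign_k(1-2s_k)) * d^(L-1).
Tabulate the states by total A-exponent and number of loops L (A-exp: L × count):
  A^10: L=7 ×1
  A^8: L=6 ×10
  A^6: L=5 ×45
  A^4: L=4 ×118, L=6 ×2
  A^2: L=3 ×193, L=5 ×17
  A^0: L=2 ×192, L=4 ×59, L=6 ×1
  A^-2: L=1 ×95, L=3 ×108, L=5 ×7
  A^-4: L=2 ×95, L=4 ×25
  A^-6: L=3 ×43, L=5 ×2
  A^-8: L=4 ×10
  A^-10: L=5 ×1
Each group contributes A^e * Σ count * d^(L-1):
Powers of d = -A^2 - A^-2: d^2 = A^4 + 2 + A^-4; d^3 = -A^6 - 3*A^2 - 3*A^-2 - A^-6; d^4 = A^8 + 4*A^4 + 6 + 4*A^-4 + A^-8; d^5 = -A^10 - 5*A^6 - 10*A^2 - 10*A^-2 - 5*A^-6 - A^-10; d^6 = A^12 + 6*A^8 + 15*A^4 + 20 + 15*A^-4 + 6*A^-8 + A^-12.
  A^10 * (d^6) = A^22 + 6*A^18 + 15*A^14 + 20*A^10 + 15*A^6 + 6*A^2 + A^-2
  A^8 * (10*d^5) = -10*A^18 - 50*A^14 - 100*A^10 - 100*A^6 - 50*A^2 - 10*A^-2
  A^6 * (45*d^4) = 45*A^14 + 180*A^10 + 270*A^6 + 180*A^2 + 45*A^-2
  A^4 * (118*d^3 + 2*d^5) = -2*A^14 - 128*A^10 - 374*A^6 - 374*A^2 - 128*A^-2 - 2*A^-6
  A^2 * (193*d^2 + 17*d^4) = 17*A^10 + 261*A^6 + 488*A^2 + 261*A^-2 + 17*A^-6
  A^0 * (192*d + 59*d^3 + d^5) = -A^10 - 64*A^6 - 379*A^2 - 379*A^-2 - 64*A^-6 - A^-10
  A^-2 * (95 + 108*d^2 + 7*d^4) = 7*A^6 + 136*A^2 + 353*A^-2 + 136*A^-6 + 7*A^-10
  A^-4 * (95*d + 25*d^3) = -25*A^2 - 170*A^-2 - 170*A^-6 - 25*A^-10
  A^-6 * (43*d^2 + 2*d^4) = 2*A^2 + 51*A^-2 + 98*A^-6 + 51*A^-10 + 2*A^-14
  A^-8 * (10*d^3) = -10*A^-2 - 30*A^-6 - 30*A^-10 - 10*A^-14
  A^-10 * (d^4) = A^-2 + 4*A^-6 + 6*A^-10 + 4*A^-14 + A^-18
Summing the groups: <K> = A^22 - 4*A^18 + 8*A^14 - 12*A^10 + 15*A^6 - 16*A^2 + 15*A^-2 - 11*A^-6 + 8*A^-10 - 4*A^-14 + A^-18
Normalise by the writhe: (-A^3)^(-w) = (-A^3)^(2) = A^6, so f(A) = A^6 * <K> = A^28 - 4*A^24 + 8*A^20 - 12*A^16 + 15*A^12 - 16*A^8 + 15*A^4 - 11 + 8*A^-4 - 4*A^-8 + A^-12.
Substitute A = t^(-1/4), i.e. A^e → t^(-e/4): V(t) = t^3 - 4*t^2 + 8*t - 11 + 15*t^-1 - 16*t^-2 + 15*t^-3 - 12*t^-4 + 8*t^-5 - 4*t^-6 + t^-7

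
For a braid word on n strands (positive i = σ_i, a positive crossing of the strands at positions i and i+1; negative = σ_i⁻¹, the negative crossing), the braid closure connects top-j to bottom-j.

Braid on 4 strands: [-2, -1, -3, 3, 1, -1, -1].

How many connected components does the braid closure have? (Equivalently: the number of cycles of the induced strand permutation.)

Track the strand permutation on 4 strands, starting from identity.
  step 1: s2^-1 swaps positions 2,3 -> [1 3 2 4]
  step 2: s1^-1 swaps positions 1,2 -> [3 1 2 4]
  step 3: s3^-1 swaps positions 3,4 -> [3 1 4 2]
  step 4: s3 swaps positions 3,4 -> [3 1 2 4]
  step 5: s1 swaps positions 1,2 -> [1 3 2 4]
  step 6: s1^-1 swaps positions 1,2 -> [3 1 2 4]
  step 7: s1^-1 swaps positions 1,2 -> [1 3 2 4]
Final permutation (position -> original strand): [1 3 2 4]
Closure components = cycle count of this permutation = 3.

Answer: 3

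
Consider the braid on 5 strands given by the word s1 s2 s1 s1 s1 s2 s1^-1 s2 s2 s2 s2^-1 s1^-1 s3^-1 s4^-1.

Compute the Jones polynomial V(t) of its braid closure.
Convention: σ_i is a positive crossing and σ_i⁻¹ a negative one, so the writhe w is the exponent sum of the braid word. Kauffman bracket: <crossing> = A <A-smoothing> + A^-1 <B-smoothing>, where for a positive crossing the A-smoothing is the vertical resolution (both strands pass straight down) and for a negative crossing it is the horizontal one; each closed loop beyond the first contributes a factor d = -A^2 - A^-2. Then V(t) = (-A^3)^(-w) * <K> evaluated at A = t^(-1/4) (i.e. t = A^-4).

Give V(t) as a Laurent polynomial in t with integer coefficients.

-t^9 + 2*t^8 - 3*t^7 + 3*t^6 - 3*t^5 + 3*t^4 - t^3 + t^2

Derivation:
The presented braid s1 s2 s1 s1 s1 s2 s1^-1 s2 s2 s2 s2^-1 s1^-1 s3^-1 s4^-1 on 5 strands reduces by inverse Markov moves (closure unchanged at each step):
  Destabilize: the word has the form β·s4^-1 where s4^-1 occurs only as the final letter (β ∈ B_4); drop it and the last strand → 4 strands.
  Destabilize: the word has the form β·s3^-1 where s3^-1 occurs only as the final letter (β ∈ B_3); drop it and the last strand → 3 strands.
  Deconjugate: the word is γ·β·γ⁻¹ with γ = s1 s2 (prefix) and γ⁻¹ = s2^-1 s1^-1 (suffix); strip both.
Reduced to β = s1 s1 s1 s2 s1^-1 s2 s2 s2 on 3 strands, 8 crossings.
Compute on β:
Braid: s1 s1 s1 s2 s1^-1 s2 s2 s2 on 3 strands, 8 crossings.
Writhe w = (#positive) - (#negative) = 7 - 1 = 6.
Enumerate smoothing states for the bracket polynomial. There are 2^8 = 256 states.
Smooth each crossing (0=||, 1=⌣⌢); contribution A^(Σ sign_k(1-2s_k)) * d^(L-1).
Tabulate the states by total A-exponent and number of loops L (A-exp: L × count):
  A^8: L=2 ×1
  A^6: L=1 ×4, L=3 ×4
  A^4: L=2 ×25, L=4 ×3
  A^2: L=1 ×21, L=3 ×34, L=5 ×1
  A^0: L=2 ×48, L=4 ×22
  A^-2: L=3 ×49, L=5 ×7
  A^-4: L=4 ×27, L=6 ×1
  A^-6: L=5 ×8
  A^-8: L=6 ×1
Each group contributes A^e * Σ count * d^(L-1):
Powers of d = -A^2 - A^-2: d^2 = A^4 + 2 + A^-4; d^3 = -A^6 - 3*A^2 - 3*A^-2 - A^-6; d^4 = A^8 + 4*A^4 + 6 + 4*A^-4 + A^-8; d^5 = -A^10 - 5*A^6 - 10*A^2 - 10*A^-2 - 5*A^-6 - A^-10.
  A^8 * (d) = -A^10 - A^6
  A^6 * (4 + 4*d^2) = 4*A^10 + 12*A^6 + 4*A^2
  A^4 * (25*d + 3*d^3) = -3*A^10 - 34*A^6 - 34*A^2 - 3*A^-2
  A^2 * (21 + 34*d^2 + d^4) = A^10 + 38*A^6 + 95*A^2 + 38*A^-2 + A^-6
  A^0 * (48*d + 22*d^3) = -22*A^6 - 114*A^2 - 114*A^-2 - 22*A^-6
  A^-2 * (49*d^2 + 7*d^4) = 7*A^6 + 77*A^2 + 140*A^-2 + 77*A^-6 + 7*A^-10
  A^-4 * (27*d^3 + d^5) = -A^6 - 32*A^2 - 91*A^-2 - 91*A^-6 - 32*A^-10 - A^-14
  A^-6 * (8*d^4) = 8*A^2 + 32*A^-2 + 48*A^-6 + 32*A^-10 + 8*A^-14
  A^-8 * (d^5) = -A^2 - 5*A^-2 - 10*A^-6 - 10*A^-10 - 5*A^-14 - A^-18
Summing the groups: <K> = A^10 - A^6 + 3*A^2 - 3*A^-2 + 3*A^-6 - 3*A^-10 + 2*A^-14 - A^-18
Normalise by the writhe: (-A^3)^(-w) = (-A^3)^(-6) = A^-18, so f(A) = A^-18 * <K> = A^-8 - A^-12 + 3*A^-16 - 3*A^-20 + 3*A^-24 - 3*A^-28 + 2*A^-32 - A^-36.
Substitute A = t^(-1/4), i.e. A^e → t^(-e/4): V(t) = -t^9 + 2*t^8 - 3*t^7 + 3*t^6 - 3*t^5 + 3*t^4 - t^3 + t^2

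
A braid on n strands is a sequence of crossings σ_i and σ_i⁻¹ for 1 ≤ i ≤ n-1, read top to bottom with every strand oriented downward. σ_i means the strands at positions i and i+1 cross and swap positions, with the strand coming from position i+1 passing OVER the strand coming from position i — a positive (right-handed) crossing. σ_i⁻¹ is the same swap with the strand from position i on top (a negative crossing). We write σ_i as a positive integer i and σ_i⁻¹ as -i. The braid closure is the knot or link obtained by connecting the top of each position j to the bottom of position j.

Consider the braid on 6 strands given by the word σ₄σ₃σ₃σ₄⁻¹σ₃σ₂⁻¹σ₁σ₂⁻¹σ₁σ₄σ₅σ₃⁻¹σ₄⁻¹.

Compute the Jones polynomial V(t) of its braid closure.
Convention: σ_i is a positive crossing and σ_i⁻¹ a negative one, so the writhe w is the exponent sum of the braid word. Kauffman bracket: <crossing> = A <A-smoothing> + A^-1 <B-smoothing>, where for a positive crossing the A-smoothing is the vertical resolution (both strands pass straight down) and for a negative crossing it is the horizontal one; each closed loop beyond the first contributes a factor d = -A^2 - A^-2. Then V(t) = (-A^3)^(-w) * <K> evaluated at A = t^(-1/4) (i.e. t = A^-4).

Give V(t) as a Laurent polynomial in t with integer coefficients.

The presented braid s4 s3 s3 s4^-1 s3 s2^-1 s1 s2^-1 s1 s4 s5 s3^-1 s4^-1 on 6 strands reduces by inverse Markov moves (closure unchanged at each step):
  Deconjugate: the word is γ·β·γ⁻¹ with γ = s4 s3 (prefix) and γ⁻¹ = s3^-1 s4^-1 (suffix); strip both.
  Destabilize: the word has the form β·s5 where s5 occurs only as the final letter (β ∈ B_5); drop it and the last strand → 5 strands.
Reduced to β = s3 s4^-1 s3 s2^-1 s1 s2^-1 s1 s4 on 5 strands, 8 crossings.
Compute on β:
Braid: s3 s4^-1 s3 s2^-1 s1 s2^-1 s1 s4 on 5 strands, 8 crossings.
Writhe w = (#positive) - (#negative) = 5 - 3 = 2.
Computing the Kauffman bracket via state sum. There are 2^8 = 256 states.
For each crossing: s=0 is the vertical smoothing, s=1 horizontal. Crossing k contributes A^(sign_k * (1 - 2*s_k)); loop factor d = -A^2 - A^-2.
Tabulate the states by total A-exponent and number of loops L (A-exp: L × count):
  A^8: L=4 ×1
  A^6: L=3 ×6, L=5 ×2
  A^4: L=2 ×13, L=4 ×15
  A^2: L=1 ×10, L=3 ×43, L=5 ×3
  A^0: L=2 ×50, L=4 ×20
  A^-2: L=1 ×15, L=3 ×38, L=5 ×3
  A^-4: L=2 ×17, L=4 ×11
  A^-6: L=3 ×7, L=5 ×1
  A^-8: L=4 ×1
Each group contributes A^e * Σ count * d^(L-1):
Powers of d = -A^2 - A^-2: d^2 = A^4 + 2 + A^-4; d^3 = -A^6 - 3*A^2 - 3*A^-2 - A^-6; d^4 = A^8 + 4*A^4 + 6 + 4*A^-4 + A^-8.
  A^8 * (d^3) = -A^14 - 3*A^10 - 3*A^6 - A^2
  A^6 * (6*d^2 + 2*d^4) = 2*A^14 + 14*A^10 + 24*A^6 + 14*A^2 + 2*A^-2
  A^4 * (13*d + 15*d^3) = -15*A^10 - 58*A^6 - 58*A^2 - 15*A^-2
  A^2 * (10 + 43*d^2 + 3*d^4) = 3*A^10 + 55*A^6 + 114*A^2 + 55*A^-2 + 3*A^-6
  A^0 * (50*d + 20*d^3) = -20*A^6 - 110*A^2 - 110*A^-2 - 20*A^-6
  A^-2 * (15 + 38*d^2 + 3*d^4) = 3*A^6 + 50*A^2 + 109*A^-2 + 50*A^-6 + 3*A^-10
  A^-4 * (17*d + 11*d^3) = -11*A^2 - 50*A^-2 - 50*A^-6 - 11*A^-10
  A^-6 * (7*d^2 + d^4) = A^2 + 11*A^-2 + 20*A^-6 + 11*A^-10 + A^-14
  A^-8 * (d^3) = -A^-2 - 3*A^-6 - 3*A^-10 - A^-14
Summing the groups: <K> = A^14 - A^10 + A^6 - A^2 + A^-2
Normalise by the writhe: (-A^3)^(-w) = (-A^3)^(-2) = A^-6, so f(A) = A^-6 * <K> = A^8 - A^4 + 1 - A^-4 + A^-8.
Substitute A = t^(-1/4), i.e. A^e → t^(-e/4): V(t) = t^2 - t + 1 - t^-1 + t^-2

Answer: t^2 - t + 1 - t^-1 + t^-2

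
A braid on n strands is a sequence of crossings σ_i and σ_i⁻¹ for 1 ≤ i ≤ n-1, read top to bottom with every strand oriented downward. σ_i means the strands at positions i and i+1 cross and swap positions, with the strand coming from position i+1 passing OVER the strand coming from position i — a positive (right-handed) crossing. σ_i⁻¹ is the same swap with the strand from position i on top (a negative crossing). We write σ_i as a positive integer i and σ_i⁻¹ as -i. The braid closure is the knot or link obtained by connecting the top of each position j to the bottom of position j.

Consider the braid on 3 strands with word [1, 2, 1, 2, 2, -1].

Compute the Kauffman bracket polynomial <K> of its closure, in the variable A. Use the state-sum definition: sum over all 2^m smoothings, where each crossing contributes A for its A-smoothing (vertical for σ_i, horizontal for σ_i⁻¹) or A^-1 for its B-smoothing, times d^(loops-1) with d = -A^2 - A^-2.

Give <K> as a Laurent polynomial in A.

A^8 + 1 - A^-4

Derivation:
Braid: s1 s2 s1 s2 s2 s1^-1 on 3 strands, 6 crossings.
Writhe w = (#positive) - (#negative) = 5 - 1 = 4.
Computing the Kauffman bracket via state sum. There are 2^6 = 64 states.
Each crossing splits two ways (0=vertical, 1=horizontal). The state's weight is A^(#A-smoothings - #B-smoothings) * d^(loops - 1).
Tabulate the states by total A-exponent and number of loops L (A-exp: L × count):
  A^6: L=2 ×1
  A^4: L=1 ×3, L=3 ×3
  A^2: L=2 ×14, L=4 ×1
  A^0: L=1 ×8, L=3 ×12
  A^-2: L=2 ×12, L=4 ×3
  A^-4: L=1 ×2, L=3 ×4
  A^-6: L=2 ×1
Each group contributes A^e * Σ count * d^(L-1):
Powers of d = -A^2 - A^-2: d^2 = A^4 + 2 + A^-4; d^3 = -A^6 - 3*A^2 - 3*A^-2 - A^-6.
  A^6 * (d) = -A^8 - A^4
  A^4 * (3 + 3*d^2) = 3*A^8 + 9*A^4 + 3
  A^2 * (14*d + d^3) = -A^8 - 17*A^4 - 17 - A^-4
  A^0 * (8 + 12*d^2) = 12*A^4 + 32 + 12*A^-4
  A^-2 * (12*d + 3*d^3) = -3*A^4 - 21 - 21*A^-4 - 3*A^-8
  A^-4 * (2 + 4*d^2) = 4 + 10*A^-4 + 4*A^-8
  A^-6 * (d) = -A^-4 - A^-8
Summing the groups: <K> = A^8 + 1 - A^-4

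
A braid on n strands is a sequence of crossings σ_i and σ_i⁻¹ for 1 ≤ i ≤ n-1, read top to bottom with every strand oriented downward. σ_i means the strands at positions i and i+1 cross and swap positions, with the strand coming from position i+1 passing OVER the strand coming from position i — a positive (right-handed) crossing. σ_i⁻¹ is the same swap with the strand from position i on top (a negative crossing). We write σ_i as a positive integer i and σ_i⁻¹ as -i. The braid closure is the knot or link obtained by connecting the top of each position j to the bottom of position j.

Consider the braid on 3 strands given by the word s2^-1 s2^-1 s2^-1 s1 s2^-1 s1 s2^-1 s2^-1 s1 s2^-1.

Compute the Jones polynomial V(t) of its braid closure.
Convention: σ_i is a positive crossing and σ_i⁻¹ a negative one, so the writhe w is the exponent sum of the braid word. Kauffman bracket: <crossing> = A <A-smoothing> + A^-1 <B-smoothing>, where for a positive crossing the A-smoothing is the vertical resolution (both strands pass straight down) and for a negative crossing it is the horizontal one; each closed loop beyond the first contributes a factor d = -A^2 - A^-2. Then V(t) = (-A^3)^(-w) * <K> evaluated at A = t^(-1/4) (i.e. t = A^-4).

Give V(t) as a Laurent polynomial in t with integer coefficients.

Braid: s2^-1 s2^-1 s2^-1 s1 s2^-1 s1 s2^-1 s2^-1 s1 s2^-1 on 3 strands, 10 crossings.
Writhe w = (#positive) - (#negative) = 3 - 7 = -4.
State-sum expansion of <K>. There are 2^10 = 1024 states.
Each crossing splits two ways (0=vertical, 1=horizontal). The state's weight is A^(#A-smoothings - #B-smoothings) * d^(loops - 1).
Tabulate the states by total A-exponent and number of loops L (A-exp: L × count):
  A^10: L=8 ×1
  A^8: L=7 ×10
  A^6: L=6 ×45
  A^4: L=5 ×119, L=7 ×1
  A^2: L=4 ×202, L=6 ×8
  A^0: L=3 ×224, L=5 ×28
  A^-2: L=2 ×156, L=4 ×53, L=6 ×1
  A^-4: L=1 ×57, L=3 ×59, L=5 ×4
  A^-6: L=2 ×38, L=4 ×7
  A^-8: L=3 ×10
  A^-10: L=4 ×1
Each group contributes A^e * Σ count * d^(L-1):
Powers of d = -A^2 - A^-2: d^2 = A^4 + 2 + A^-4; d^3 = -A^6 - 3*A^2 - 3*A^-2 - A^-6; d^4 = A^8 + 4*A^4 + 6 + 4*A^-4 + A^-8; d^5 = -A^10 - 5*A^6 - 10*A^2 - 10*A^-2 - 5*A^-6 - A^-10; d^6 = A^12 + 6*A^8 + 15*A^4 + 20 + 15*A^-4 + 6*A^-8 + A^-12; d^7 = -A^14 - 7*A^10 - 21*A^6 - 35*A^2 - 35*A^-2 - 21*A^-6 - 7*A^-10 - A^-14.
  A^10 * (d^7) = -A^24 - 7*A^20 - 21*A^16 - 35*A^12 - 35*A^8 - 21*A^4 - 7 - A^-4
  A^8 * (10*d^6) = 10*A^20 + 60*A^16 + 150*A^12 + 200*A^8 + 150*A^4 + 60 + 10*A^-4
  A^6 * (45*d^5) = -45*A^16 - 225*A^12 - 450*A^8 - 450*A^4 - 225 - 45*A^-4
  A^4 * (119*d^4 + d^6) = A^16 + 125*A^12 + 491*A^8 + 734*A^4 + 491 + 125*A^-4 + A^-8
  A^2 * (202*d^3 + 8*d^5) = -8*A^12 - 242*A^8 - 686*A^4 - 686 - 242*A^-4 - 8*A^-8
  A^0 * (224*d^2 + 28*d^4) = 28*A^8 + 336*A^4 + 616 + 336*A^-4 + 28*A^-8
  A^-2 * (156*d + 53*d^3 + d^5) = -A^8 - 58*A^4 - 325 - 325*A^-4 - 58*A^-8 - A^-12
  A^-4 * (57 + 59*d^2 + 4*d^4) = 4*A^4 + 75 + 199*A^-4 + 75*A^-8 + 4*A^-12
  A^-6 * (38*d + 7*d^3) = -7 - 59*A^-4 - 59*A^-8 - 7*A^-12
  A^-8 * (10*d^2) = 10*A^-4 + 20*A^-8 + 10*A^-12
  A^-10 * (d^3) = -A^-4 - 3*A^-8 - 3*A^-12 - A^-16
Summing the groups: <K> = -A^24 + 3*A^20 - 5*A^16 + 7*A^12 - 9*A^8 + 9*A^4 - 8 + 7*A^-4 - 4*A^-8 + 3*A^-12 - A^-16
Normalise by the writhe: (-A^3)^(-w) = (-A^3)^(4) = A^12, so f(A) = A^12 * <K> = -A^36 + 3*A^32 - 5*A^28 + 7*A^24 - 9*A^20 + 9*A^16 - 8*A^12 + 7*A^8 - 4*A^4 + 3 - A^-4.
Substitute A = t^(-1/4), i.e. A^e → t^(-e/4): V(t) = -t + 3 - 4*t^-1 + 7*t^-2 - 8*t^-3 + 9*t^-4 - 9*t^-5 + 7*t^-6 - 5*t^-7 + 3*t^-8 - t^-9

Answer: -t + 3 - 4*t^-1 + 7*t^-2 - 8*t^-3 + 9*t^-4 - 9*t^-5 + 7*t^-6 - 5*t^-7 + 3*t^-8 - t^-9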